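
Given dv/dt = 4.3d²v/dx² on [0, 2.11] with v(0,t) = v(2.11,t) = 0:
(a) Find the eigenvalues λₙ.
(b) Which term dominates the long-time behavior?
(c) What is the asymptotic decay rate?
Eigenvalues: λₙ = 4.3n²π²/2.11².
First three modes:
  n=1: λ₁ = 4.3π²/2.11² ≈ 9.532
  n=2: λ₂ = 17.2π²/2.11² ≈ 38.13 (4× faster decay)
  n=3: λ₃ = 38.7π²/2.11² ≈ 85.792 (9× faster decay)
As t → ∞, higher modes decay exponentially faster. The n=1 mode dominates: v ~ c₁ sin(πx/2.11) e^{-λ₁t}.
Decay rate: λ₁ = 4.3π²/2.11² ≈ 9.532.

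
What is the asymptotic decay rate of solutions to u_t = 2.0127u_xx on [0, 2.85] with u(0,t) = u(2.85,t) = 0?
Eigenvalues: λₙ = 2.0127n²π²/2.85².
First three modes:
  n=1: λ₁ = 2.0127π²/2.85² ≈ 2.446
  n=2: λ₂ = 8.0508π²/2.85² ≈ 9.782 (4× faster decay)
  n=3: λ₃ = 18.1143π²/2.85² ≈ 22.011 (9× faster decay)
As t → ∞, higher modes decay exponentially faster. The n=1 mode dominates: u ~ c₁ sin(πx/2.85) e^{-λ₁t}.
Decay rate: λ₁ = 2.0127π²/2.85² ≈ 2.446.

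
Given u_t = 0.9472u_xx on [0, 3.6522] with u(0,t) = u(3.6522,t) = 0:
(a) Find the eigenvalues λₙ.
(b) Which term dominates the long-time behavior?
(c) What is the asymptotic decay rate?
Eigenvalues: λₙ = 0.9472n²π²/3.6522².
First three modes:
  n=1: λ₁ = 0.9472π²/3.6522² ≈ 0.701
  n=2: λ₂ = 3.7888π²/3.6522² ≈ 2.803 (4× faster decay)
  n=3: λ₃ = 8.5248π²/3.6522² ≈ 6.308 (9× faster decay)
As t → ∞, higher modes decay exponentially faster. The n=1 mode dominates: u ~ c₁ sin(πx/3.6522) e^{-λ₁t}.
Decay rate: λ₁ = 0.9472π²/3.6522² ≈ 0.701.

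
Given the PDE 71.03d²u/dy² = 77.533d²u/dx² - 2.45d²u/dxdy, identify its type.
Rewriting in standard form: -77.533d²u/dx² + 2.45d²u/dxdy + 71.03d²u/dy² = 0. The second-order coefficients are A = -77.533, B = 2.45, C = 71.03. Since B² - 4AC = 22034.67846 > 0, this is a hyperbolic PDE.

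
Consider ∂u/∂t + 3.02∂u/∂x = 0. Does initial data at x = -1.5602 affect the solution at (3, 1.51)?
Yes. The characteristic through (3, 1.51) passes through x = -1.5602.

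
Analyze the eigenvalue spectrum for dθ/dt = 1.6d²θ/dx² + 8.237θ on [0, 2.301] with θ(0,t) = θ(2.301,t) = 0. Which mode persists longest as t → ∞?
Eigenvalues: λₙ = 1.6n²π²/2.301² - 8.237.
First three modes:
  n=1: λ₁ = 1.6π²/2.301² - 8.237 ≈ -5.254
  n=2: λ₂ = 6.4π²/2.301² - 8.237 ≈ 3.693
  n=3: λ₃ = 14.4π²/2.301² - 8.237 ≈ 18.606
Since 1.6π²/2.301² ≈ 2.983 < 8.237, λ₁ < 0.
The n=1 mode grows fastest (−λₙ is largest for n=1) → dominates.
Asymptotic: θ ~ c₁ sin(πx/2.301) e^{5.254t} (exponential growth at rate −λ₁ ≈ 5.254).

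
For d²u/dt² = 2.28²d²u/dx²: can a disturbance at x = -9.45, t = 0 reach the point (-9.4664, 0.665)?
Yes. The domain of dependence is [-10.9826, -7.9502], and -9.45 ∈ [-10.9826, -7.9502].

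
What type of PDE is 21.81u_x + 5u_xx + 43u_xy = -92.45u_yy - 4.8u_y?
Rewriting in standard form: 5u_xx + 43u_xy + 92.45u_yy + 21.81u_x + 4.8u_y = 0. With A = 5, B = 43, C = 92.45, the discriminant is 0. This is a parabolic PDE.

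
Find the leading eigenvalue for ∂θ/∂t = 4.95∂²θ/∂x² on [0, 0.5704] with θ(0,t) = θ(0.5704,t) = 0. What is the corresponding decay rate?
Eigenvalues: λₙ = 4.95n²π²/0.5704².
First three modes:
  n=1: λ₁ = 4.95π²/0.5704² ≈ 150.157
  n=2: λ₂ = 19.8π²/0.5704² ≈ 600.628 (4× faster decay)
  n=3: λ₃ = 44.55π²/0.5704² ≈ 1351.414 (9× faster decay)
As t → ∞, higher modes decay exponentially faster. The n=1 mode dominates: θ ~ c₁ sin(πx/0.5704) e^{-λ₁t}.
Decay rate: λ₁ = 4.95π²/0.5704² ≈ 150.157.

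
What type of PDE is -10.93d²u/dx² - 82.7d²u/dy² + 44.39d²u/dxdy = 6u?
Rewriting in standard form: -10.93d²u/dx² + 44.39d²u/dxdy - 82.7d²u/dy² - 6u = 0. With A = -10.93, B = 44.39, C = -82.7, the discriminant is -1645.1719. This is an elliptic PDE.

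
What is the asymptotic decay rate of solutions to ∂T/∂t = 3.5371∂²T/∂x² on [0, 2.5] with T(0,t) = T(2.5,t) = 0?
Eigenvalues: λₙ = 3.5371n²π²/2.5².
First three modes:
  n=1: λ₁ = 3.5371π²/2.5² ≈ 5.586
  n=2: λ₂ = 14.1484π²/2.5² ≈ 22.342 (4× faster decay)
  n=3: λ₃ = 31.8339π²/2.5² ≈ 50.27 (9× faster decay)
As t → ∞, higher modes decay exponentially faster. The n=1 mode dominates: T ~ c₁ sin(πx/2.5) e^{-λ₁t}.
Decay rate: λ₁ = 3.5371π²/2.5² ≈ 5.586.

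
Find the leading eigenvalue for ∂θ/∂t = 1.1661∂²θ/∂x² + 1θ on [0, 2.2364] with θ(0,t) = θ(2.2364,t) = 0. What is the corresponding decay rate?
Eigenvalues: λₙ = 1.1661n²π²/2.2364² - 1.
First three modes:
  n=1: λ₁ = 1.1661π²/2.2364² - 1 ≈ 1.301
  n=2: λ₂ = 4.6644π²/2.2364² - 1 ≈ 8.204
  n=3: λ₃ = 10.4949π²/2.2364² - 1 ≈ 19.71
Since 1.1661π²/2.2364² ≈ 2.301 > 1, all λₙ > 0.
The n=1 mode decays slowest → dominates as t → ∞.
Asymptotic: θ ~ c₁ sin(πx/2.2364) e^{-λ₁t} with decay rate λ₁ ≈ 1.301.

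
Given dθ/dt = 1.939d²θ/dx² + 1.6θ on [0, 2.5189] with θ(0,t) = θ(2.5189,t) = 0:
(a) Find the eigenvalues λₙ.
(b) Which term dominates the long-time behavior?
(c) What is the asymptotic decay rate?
Eigenvalues: λₙ = 1.939n²π²/2.5189² - 1.6.
First three modes:
  n=1: λ₁ = 1.939π²/2.5189² - 1.6 ≈ 1.416
  n=2: λ₂ = 7.756π²/2.5189² - 1.6 ≈ 10.465
  n=3: λ₃ = 17.451π²/2.5189² - 1.6 ≈ 25.546
Since 1.939π²/2.5189² ≈ 3.016 > 1.6, all λₙ > 0.
The n=1 mode decays slowest → dominates as t → ∞.
Asymptotic: θ ~ c₁ sin(πx/2.5189) e^{-λ₁t} with decay rate λ₁ ≈ 1.416.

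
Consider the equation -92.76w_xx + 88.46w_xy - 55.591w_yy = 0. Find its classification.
Elliptic. (A = -92.76, B = 88.46, C = -55.591 gives B² - 4AC = -12801.31304.)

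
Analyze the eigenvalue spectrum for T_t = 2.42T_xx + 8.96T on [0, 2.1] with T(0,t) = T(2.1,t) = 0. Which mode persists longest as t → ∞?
Eigenvalues: λₙ = 2.42n²π²/2.1² - 8.96.
First three modes:
  n=1: λ₁ = 2.42π²/2.1² - 8.96 ≈ -3.544
  n=2: λ₂ = 9.68π²/2.1² - 8.96 ≈ 12.704
  n=3: λ₃ = 21.78π²/2.1² - 8.96 ≈ 39.784
Since 2.42π²/2.1² ≈ 5.416 < 8.96, λ₁ < 0.
The n=1 mode grows fastest (−λₙ is largest for n=1) → dominates.
Asymptotic: T ~ c₁ sin(πx/2.1) e^{3.544t} (exponential growth at rate −λ₁ ≈ 3.544).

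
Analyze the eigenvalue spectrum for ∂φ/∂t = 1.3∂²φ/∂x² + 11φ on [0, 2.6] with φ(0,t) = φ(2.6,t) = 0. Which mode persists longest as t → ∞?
Eigenvalues: λₙ = 1.3n²π²/2.6² - 11.
First three modes:
  n=1: λ₁ = 1.3π²/2.6² - 11 ≈ -9.102
  n=2: λ₂ = 5.2π²/2.6² - 11 ≈ -3.408
  n=3: λ₃ = 11.7π²/2.6² - 11 ≈ 6.082
Since 1.3π²/2.6² ≈ 1.898 < 11, λ₁ < 0.
The n=1 mode grows fastest (−λₙ is largest for n=1) → dominates.
Asymptotic: φ ~ c₁ sin(πx/2.6) e^{9.102t} (exponential growth at rate −λ₁ ≈ 9.102).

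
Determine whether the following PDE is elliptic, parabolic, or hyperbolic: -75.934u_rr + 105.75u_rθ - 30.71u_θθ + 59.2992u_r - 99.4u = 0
Coefficients: A = -75.934, B = 105.75, C = -30.71. B² - 4AC = 1855.32994, which is positive, so the equation is hyperbolic.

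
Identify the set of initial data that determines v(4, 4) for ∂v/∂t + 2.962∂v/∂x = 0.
A single point: x = -7.848. The characteristic through (4, 4) is x - 2.962t = const, so x = 4 - 2.962·4 = -7.848.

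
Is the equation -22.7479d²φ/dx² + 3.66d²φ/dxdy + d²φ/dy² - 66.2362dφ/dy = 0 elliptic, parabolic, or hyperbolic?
Computing B² - 4AC with A = -22.7479, B = 3.66, C = 1: discriminant = 104.3872 (positive). Answer: hyperbolic.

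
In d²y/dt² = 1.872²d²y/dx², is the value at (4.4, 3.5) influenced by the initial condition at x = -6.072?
No. The domain of dependence is [-2.152, 10.952], and -6.072 is outside this interval.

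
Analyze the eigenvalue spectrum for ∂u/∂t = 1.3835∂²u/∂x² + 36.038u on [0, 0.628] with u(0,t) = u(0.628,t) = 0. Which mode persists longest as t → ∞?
Eigenvalues: λₙ = 1.3835n²π²/0.628² - 36.038.
First three modes:
  n=1: λ₁ = 1.3835π²/0.628² - 36.038 ≈ -1.415
  n=2: λ₂ = 5.534π²/0.628² - 36.038 ≈ 102.452
  n=3: λ₃ = 12.4515π²/0.628² - 36.038 ≈ 275.565
Since 1.3835π²/0.628² ≈ 34.623 < 36.038, λ₁ < 0.
The n=1 mode grows fastest (−λₙ is largest for n=1) → dominates.
Asymptotic: u ~ c₁ sin(πx/0.628) e^{1.415t} (exponential growth at rate −λ₁ ≈ 1.415).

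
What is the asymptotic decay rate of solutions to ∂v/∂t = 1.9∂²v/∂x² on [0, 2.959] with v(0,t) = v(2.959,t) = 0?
Eigenvalues: λₙ = 1.9n²π²/2.959².
First three modes:
  n=1: λ₁ = 1.9π²/2.959² ≈ 2.142
  n=2: λ₂ = 7.6π²/2.959² ≈ 8.567 (4× faster decay)
  n=3: λ₃ = 17.1π²/2.959² ≈ 19.276 (9× faster decay)
As t → ∞, higher modes decay exponentially faster. The n=1 mode dominates: v ~ c₁ sin(πx/2.959) e^{-λ₁t}.
Decay rate: λ₁ = 1.9π²/2.959² ≈ 2.142.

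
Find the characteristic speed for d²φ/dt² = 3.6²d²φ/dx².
Speed = 3.6. Information travels along characteristics x = x₀ ± 3.6t.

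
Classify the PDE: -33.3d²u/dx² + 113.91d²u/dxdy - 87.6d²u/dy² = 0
A = -33.3, B = 113.91, C = -87.6. Discriminant B² - 4AC = 1307.1681. Since 1307.1681 > 0, hyperbolic.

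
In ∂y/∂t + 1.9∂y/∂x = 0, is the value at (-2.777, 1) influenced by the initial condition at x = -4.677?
Yes. The characteristic through (-2.777, 1) passes through x = -4.677.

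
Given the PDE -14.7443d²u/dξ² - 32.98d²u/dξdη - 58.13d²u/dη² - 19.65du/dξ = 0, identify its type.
The second-order coefficients are A = -14.7443, B = -32.98, C = -58.13. Since B² - 4AC = -2340.664236 < 0, this is an elliptic PDE.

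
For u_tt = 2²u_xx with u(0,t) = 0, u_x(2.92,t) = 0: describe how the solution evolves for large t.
u oscillates (no decay). Energy is conserved; the solution oscillates indefinitely as standing waves.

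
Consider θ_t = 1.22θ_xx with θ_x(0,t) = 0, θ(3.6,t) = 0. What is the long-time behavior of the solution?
As t → ∞, θ → 0. Heat escapes through the Dirichlet boundary.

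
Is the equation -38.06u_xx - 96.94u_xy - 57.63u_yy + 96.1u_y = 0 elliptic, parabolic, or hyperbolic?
Computing B² - 4AC with A = -38.06, B = -96.94, C = -57.63: discriminant = 623.7724 (positive). Answer: hyperbolic.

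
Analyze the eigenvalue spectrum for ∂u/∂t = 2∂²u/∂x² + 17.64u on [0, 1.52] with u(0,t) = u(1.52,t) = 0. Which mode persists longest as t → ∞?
Eigenvalues: λₙ = 2n²π²/1.52² - 17.64.
First three modes:
  n=1: λ₁ = 2π²/1.52² - 17.64 ≈ -9.096
  n=2: λ₂ = 8π²/1.52² - 17.64 ≈ 16.535
  n=3: λ₃ = 18π²/1.52² - 17.64 ≈ 59.253
Since 2π²/1.52² ≈ 8.544 < 17.64, λ₁ < 0.
The n=1 mode grows fastest (−λₙ is largest for n=1) → dominates.
Asymptotic: u ~ c₁ sin(πx/1.52) e^{9.096t} (exponential growth at rate −λ₁ ≈ 9.096).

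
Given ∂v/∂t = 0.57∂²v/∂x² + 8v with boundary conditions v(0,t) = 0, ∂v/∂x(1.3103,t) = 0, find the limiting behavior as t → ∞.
v grows unboundedly. Reaction dominates diffusion (r=8 > κπ²/(4L²)≈0.82); solution grows exponentially.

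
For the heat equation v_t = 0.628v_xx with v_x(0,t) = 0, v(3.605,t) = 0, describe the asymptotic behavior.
v → 0. Heat escapes through the Dirichlet boundary.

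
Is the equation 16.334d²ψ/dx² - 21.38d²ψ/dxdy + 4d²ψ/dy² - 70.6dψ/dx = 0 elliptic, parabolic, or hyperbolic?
Computing B² - 4AC with A = 16.334, B = -21.38, C = 4: discriminant = 195.7604 (positive). Answer: hyperbolic.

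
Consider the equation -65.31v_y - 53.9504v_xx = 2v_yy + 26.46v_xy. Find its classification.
Rewriting in standard form: -53.9504v_xx - 26.46v_xy - 2v_yy - 65.31v_y = 0. Hyperbolic. (A = -53.9504, B = -26.46, C = -2 gives B² - 4AC = 268.5284.)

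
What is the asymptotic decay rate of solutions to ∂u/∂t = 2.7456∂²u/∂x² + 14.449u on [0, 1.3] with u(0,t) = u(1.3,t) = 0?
Eigenvalues: λₙ = 2.7456n²π²/1.3² - 14.449.
First three modes:
  n=1: λ₁ = 2.7456π²/1.3² - 14.449 ≈ 1.585
  n=2: λ₂ = 10.9824π²/1.3² - 14.449 ≈ 49.688
  n=3: λ₃ = 24.7104π²/1.3² - 14.449 ≈ 129.86
Since 2.7456π²/1.3² ≈ 16.034 > 14.449, all λₙ > 0.
The n=1 mode decays slowest → dominates as t → ∞.
Asymptotic: u ~ c₁ sin(πx/1.3) e^{-λ₁t} with decay rate λ₁ ≈ 1.585.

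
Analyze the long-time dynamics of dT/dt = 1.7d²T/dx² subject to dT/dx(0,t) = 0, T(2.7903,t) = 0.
Long-time behavior: T → 0. Heat escapes through the Dirichlet boundary.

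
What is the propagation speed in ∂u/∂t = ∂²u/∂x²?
Infinite. The heat equation is parabolic, not hyperbolic, so disturbances propagate instantly.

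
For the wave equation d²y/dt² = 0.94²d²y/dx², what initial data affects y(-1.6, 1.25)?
Domain of dependence: [-2.775, -0.425]. Signals travel at speed 0.94, so data within |x - -1.6| ≤ 0.94·1.25 = 1.175 can reach the point.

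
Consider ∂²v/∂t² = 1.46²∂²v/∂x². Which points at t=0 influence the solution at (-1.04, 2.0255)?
Domain of dependence: [-3.99723, 1.91723]. Signals travel at speed 1.46, so data within |x - -1.04| ≤ 1.46·2.0255 = 2.95723 can reach the point.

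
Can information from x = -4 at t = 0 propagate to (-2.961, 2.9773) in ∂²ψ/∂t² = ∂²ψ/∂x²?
Yes. The domain of dependence is [-5.9383, 0.0163], and -4 ∈ [-5.9383, 0.0163].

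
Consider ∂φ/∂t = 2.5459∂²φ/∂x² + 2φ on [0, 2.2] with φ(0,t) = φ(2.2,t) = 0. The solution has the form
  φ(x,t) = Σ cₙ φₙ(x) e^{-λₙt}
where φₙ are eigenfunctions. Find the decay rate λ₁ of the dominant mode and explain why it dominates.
Eigenvalues: λₙ = 2.5459n²π²/2.2² - 2.
First three modes:
  n=1: λ₁ = 2.5459π²/2.2² - 2 ≈ 3.192
  n=2: λ₂ = 10.1836π²/2.2² - 2 ≈ 18.766
  n=3: λ₃ = 22.9131π²/2.2² - 2 ≈ 44.724
Since 2.5459π²/2.2² ≈ 5.192 > 2, all λₙ > 0.
The n=1 mode decays slowest → dominates as t → ∞.
Asymptotic: φ ~ c₁ sin(πx/2.2) e^{-λ₁t} with decay rate λ₁ ≈ 3.192.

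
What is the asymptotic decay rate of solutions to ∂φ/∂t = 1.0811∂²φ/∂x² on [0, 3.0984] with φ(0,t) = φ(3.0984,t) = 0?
Eigenvalues: λₙ = 1.0811n²π²/3.0984².
First three modes:
  n=1: λ₁ = 1.0811π²/3.0984² ≈ 1.111
  n=2: λ₂ = 4.3244π²/3.0984² ≈ 4.446 (4× faster decay)
  n=3: λ₃ = 9.7299π²/3.0984² ≈ 10.003 (9× faster decay)
As t → ∞, higher modes decay exponentially faster. The n=1 mode dominates: φ ~ c₁ sin(πx/3.0984) e^{-λ₁t}.
Decay rate: λ₁ = 1.0811π²/3.0984² ≈ 1.111.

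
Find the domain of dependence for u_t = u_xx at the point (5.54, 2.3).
The entire real line. The heat equation has infinite propagation speed: any initial disturbance instantly affects all points (though exponentially small far away).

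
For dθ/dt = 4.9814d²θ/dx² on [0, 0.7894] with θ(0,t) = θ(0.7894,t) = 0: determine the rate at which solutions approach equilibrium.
Eigenvalues: λₙ = 4.9814n²π²/0.7894².
First three modes:
  n=1: λ₁ = 4.9814π²/0.7894² ≈ 78.896
  n=2: λ₂ = 19.9256π²/0.7894² ≈ 315.585 (4× faster decay)
  n=3: λ₃ = 44.8326π²/0.7894² ≈ 710.067 (9× faster decay)
As t → ∞, higher modes decay exponentially faster. The n=1 mode dominates: θ ~ c₁ sin(πx/0.7894) e^{-λ₁t}.
Decay rate: λ₁ = 4.9814π²/0.7894² ≈ 78.896.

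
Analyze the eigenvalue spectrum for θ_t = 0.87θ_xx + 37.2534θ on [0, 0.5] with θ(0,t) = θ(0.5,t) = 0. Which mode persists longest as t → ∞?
Eigenvalues: λₙ = 0.87n²π²/0.5² - 37.2534.
First three modes:
  n=1: λ₁ = 0.87π²/0.5² - 37.2534 ≈ -2.907
  n=2: λ₂ = 3.48π²/0.5² - 37.2534 ≈ 100.131
  n=3: λ₃ = 7.83π²/0.5² - 37.2534 ≈ 271.863
Since 0.87π²/0.5² ≈ 34.346 < 37.2534, λ₁ < 0.
The n=1 mode grows fastest (−λₙ is largest for n=1) → dominates.
Asymptotic: θ ~ c₁ sin(πx/0.5) e^{2.907t} (exponential growth at rate −λ₁ ≈ 2.907).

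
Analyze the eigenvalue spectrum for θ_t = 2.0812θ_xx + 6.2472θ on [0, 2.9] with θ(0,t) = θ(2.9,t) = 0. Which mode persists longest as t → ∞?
Eigenvalues: λₙ = 2.0812n²π²/2.9² - 6.2472.
First three modes:
  n=1: λ₁ = 2.0812π²/2.9² - 6.2472 ≈ -3.805
  n=2: λ₂ = 8.3248π²/2.9² - 6.2472 ≈ 3.522
  n=3: λ₃ = 18.7308π²/2.9² - 6.2472 ≈ 15.734
Since 2.0812π²/2.9² ≈ 2.442 < 6.2472, λ₁ < 0.
The n=1 mode grows fastest (−λₙ is largest for n=1) → dominates.
Asymptotic: θ ~ c₁ sin(πx/2.9) e^{3.805t} (exponential growth at rate −λ₁ ≈ 3.805).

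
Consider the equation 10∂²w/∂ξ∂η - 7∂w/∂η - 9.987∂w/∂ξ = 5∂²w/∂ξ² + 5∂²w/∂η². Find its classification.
Rewriting in standard form: -5∂²w/∂ξ² + 10∂²w/∂ξ∂η - 5∂²w/∂η² - 9.987∂w/∂ξ - 7∂w/∂η = 0. Parabolic. (A = -5, B = 10, C = -5 gives B² - 4AC = 0.)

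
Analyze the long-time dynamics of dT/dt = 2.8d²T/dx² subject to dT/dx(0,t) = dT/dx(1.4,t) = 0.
Long-time behavior: T → constant (steady state). Heat is conserved (no flux at boundaries); solution approaches the spatial average.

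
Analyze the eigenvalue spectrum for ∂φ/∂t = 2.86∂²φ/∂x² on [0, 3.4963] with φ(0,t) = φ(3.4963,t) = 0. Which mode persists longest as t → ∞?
Eigenvalues: λₙ = 2.86n²π²/3.4963².
First three modes:
  n=1: λ₁ = 2.86π²/3.4963² ≈ 2.309
  n=2: λ₂ = 11.44π²/3.4963² ≈ 9.237 (4× faster decay)
  n=3: λ₃ = 25.74π²/3.4963² ≈ 20.782 (9× faster decay)
As t → ∞, higher modes decay exponentially faster. The n=1 mode dominates: φ ~ c₁ sin(πx/3.4963) e^{-λ₁t}.
Decay rate: λ₁ = 2.86π²/3.4963² ≈ 2.309.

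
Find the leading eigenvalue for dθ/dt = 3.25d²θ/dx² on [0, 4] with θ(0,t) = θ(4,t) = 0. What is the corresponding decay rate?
Eigenvalues: λₙ = 3.25n²π²/4².
First three modes:
  n=1: λ₁ = 3.25π²/4² ≈ 2.005
  n=2: λ₂ = 13π²/4² ≈ 8.019 (4× faster decay)
  n=3: λ₃ = 29.25π²/4² ≈ 18.043 (9× faster decay)
As t → ∞, higher modes decay exponentially faster. The n=1 mode dominates: θ ~ c₁ sin(πx/4) e^{-λ₁t}.
Decay rate: λ₁ = 3.25π²/4² ≈ 2.005.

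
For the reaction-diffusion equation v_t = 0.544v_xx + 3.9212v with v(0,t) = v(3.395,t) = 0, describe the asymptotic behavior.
v grows unboundedly. Reaction dominates diffusion (r=3.9212 > κπ²/L²≈0.47); solution grows exponentially.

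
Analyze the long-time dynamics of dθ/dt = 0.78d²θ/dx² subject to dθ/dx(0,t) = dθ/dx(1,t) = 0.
Long-time behavior: θ → constant (steady state). Heat is conserved (no flux at boundaries); solution approaches the spatial average.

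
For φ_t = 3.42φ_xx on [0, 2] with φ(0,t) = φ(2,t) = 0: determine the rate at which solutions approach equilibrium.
Eigenvalues: λₙ = 3.42n²π²/2².
First three modes:
  n=1: λ₁ = 3.42π²/2² ≈ 8.439
  n=2: λ₂ = 13.68π²/2² ≈ 33.754 (4× faster decay)
  n=3: λ₃ = 30.78π²/2² ≈ 75.947 (9× faster decay)
As t → ∞, higher modes decay exponentially faster. The n=1 mode dominates: φ ~ c₁ sin(πx/2) e^{-λ₁t}.
Decay rate: λ₁ = 3.42π²/2² ≈ 8.439.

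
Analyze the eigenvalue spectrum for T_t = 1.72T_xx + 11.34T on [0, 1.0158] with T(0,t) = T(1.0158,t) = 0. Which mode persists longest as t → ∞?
Eigenvalues: λₙ = 1.72n²π²/1.0158² - 11.34.
First three modes:
  n=1: λ₁ = 1.72π²/1.0158² - 11.34 ≈ 5.112
  n=2: λ₂ = 6.88π²/1.0158² - 11.34 ≈ 54.467
  n=3: λ₃ = 15.48π²/1.0158² - 11.34 ≈ 136.726
Since 1.72π²/1.0158² ≈ 16.452 > 11.34, all λₙ > 0.
The n=1 mode decays slowest → dominates as t → ∞.
Asymptotic: T ~ c₁ sin(πx/1.0158) e^{-λ₁t} with decay rate λ₁ ≈ 5.112.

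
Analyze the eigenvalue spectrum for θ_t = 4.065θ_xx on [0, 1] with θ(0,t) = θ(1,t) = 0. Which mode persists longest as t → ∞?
Eigenvalues: λₙ = 4.065n²π².
First three modes:
  n=1: λ₁ = 4.065π² ≈ 40.12
  n=2: λ₂ = 16.26π² ≈ 160.48 (4× faster decay)
  n=3: λ₃ = 36.585π² ≈ 361.079 (9× faster decay)
As t → ∞, higher modes decay exponentially faster. The n=1 mode dominates: θ ~ c₁ sin(πx) e^{-λ₁t}.
Decay rate: λ₁ = 4.065π² ≈ 40.12.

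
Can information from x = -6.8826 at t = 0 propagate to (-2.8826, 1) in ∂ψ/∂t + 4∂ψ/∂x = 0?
Yes. The characteristic through (-2.8826, 1) passes through x = -6.8826.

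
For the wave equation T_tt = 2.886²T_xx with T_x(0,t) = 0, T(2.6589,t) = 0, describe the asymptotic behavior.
T oscillates (no decay). Energy is conserved; the solution oscillates indefinitely as standing waves.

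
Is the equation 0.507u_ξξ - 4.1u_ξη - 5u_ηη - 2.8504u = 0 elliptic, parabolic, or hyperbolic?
Computing B² - 4AC with A = 0.507, B = -4.1, C = -5: discriminant = 26.95 (positive). Answer: hyperbolic.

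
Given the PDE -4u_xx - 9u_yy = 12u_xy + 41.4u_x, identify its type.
Rewriting in standard form: -4u_xx - 12u_xy - 9u_yy - 41.4u_x = 0. The second-order coefficients are A = -4, B = -12, C = -9. Since B² - 4AC = 0 = 0, this is a parabolic PDE.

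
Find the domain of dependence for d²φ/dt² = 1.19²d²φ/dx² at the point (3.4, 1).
Domain of dependence: [2.21, 4.59]. Signals travel at speed 1.19, so data within |x - 3.4| ≤ 1.19·1 = 1.19 can reach the point.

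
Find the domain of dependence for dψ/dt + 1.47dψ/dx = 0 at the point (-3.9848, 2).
A single point: x = -6.9248. The characteristic through (-3.9848, 2) is x - 1.47t = const, so x = -3.9848 - 1.47·2 = -6.9248.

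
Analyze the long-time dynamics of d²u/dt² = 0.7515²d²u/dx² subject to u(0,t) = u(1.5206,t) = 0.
Long-time behavior: u oscillates (no decay). Energy is conserved; the solution oscillates indefinitely as standing waves.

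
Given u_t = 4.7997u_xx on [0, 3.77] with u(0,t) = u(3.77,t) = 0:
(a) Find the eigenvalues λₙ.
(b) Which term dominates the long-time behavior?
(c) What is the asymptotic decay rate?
Eigenvalues: λₙ = 4.7997n²π²/3.77².
First three modes:
  n=1: λ₁ = 4.7997π²/3.77² ≈ 3.333
  n=2: λ₂ = 19.1988π²/3.77² ≈ 13.332 (4× faster decay)
  n=3: λ₃ = 43.1973π²/3.77² ≈ 29.997 (9× faster decay)
As t → ∞, higher modes decay exponentially faster. The n=1 mode dominates: u ~ c₁ sin(πx/3.77) e^{-λ₁t}.
Decay rate: λ₁ = 4.7997π²/3.77² ≈ 3.333.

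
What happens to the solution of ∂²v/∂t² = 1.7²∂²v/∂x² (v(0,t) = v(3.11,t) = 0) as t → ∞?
v oscillates (no decay). Energy is conserved; the solution oscillates indefinitely as standing waves.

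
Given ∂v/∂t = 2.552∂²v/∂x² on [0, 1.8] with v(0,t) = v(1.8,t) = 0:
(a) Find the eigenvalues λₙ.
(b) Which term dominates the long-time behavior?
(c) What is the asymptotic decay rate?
Eigenvalues: λₙ = 2.552n²π²/1.8².
First three modes:
  n=1: λ₁ = 2.552π²/1.8² ≈ 7.774
  n=2: λ₂ = 10.208π²/1.8² ≈ 31.095 (4× faster decay)
  n=3: λ₃ = 22.968π²/1.8² ≈ 69.965 (9× faster decay)
As t → ∞, higher modes decay exponentially faster. The n=1 mode dominates: v ~ c₁ sin(πx/1.8) e^{-λ₁t}.
Decay rate: λ₁ = 2.552π²/1.8² ≈ 7.774.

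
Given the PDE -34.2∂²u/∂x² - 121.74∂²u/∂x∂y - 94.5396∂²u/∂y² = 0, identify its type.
The second-order coefficients are A = -34.2, B = -121.74, C = -94.5396. Since B² - 4AC = 1887.61032 > 0, this is a hyperbolic PDE.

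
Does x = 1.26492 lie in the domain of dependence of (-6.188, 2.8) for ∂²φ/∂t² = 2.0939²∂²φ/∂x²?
No. The domain of dependence is [-12.05092, -0.32508], and 1.26492 is outside this interval.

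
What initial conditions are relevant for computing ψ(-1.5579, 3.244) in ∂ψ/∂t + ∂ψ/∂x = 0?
A single point: x = -4.8019. The characteristic through (-1.5579, 3.244) is x - 1t = const, so x = -1.5579 - 1·3.244 = -4.8019.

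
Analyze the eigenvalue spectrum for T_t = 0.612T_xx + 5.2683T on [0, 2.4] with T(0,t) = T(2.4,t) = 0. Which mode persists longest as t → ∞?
Eigenvalues: λₙ = 0.612n²π²/2.4² - 5.2683.
First three modes:
  n=1: λ₁ = 0.612π²/2.4² - 5.2683 ≈ -4.22
  n=2: λ₂ = 2.448π²/2.4² - 5.2683 ≈ -1.074
  n=3: λ₃ = 5.508π²/2.4² - 5.2683 ≈ 4.17
Since 0.612π²/2.4² ≈ 1.049 < 5.2683, λ₁ < 0.
The n=1 mode grows fastest (−λₙ is largest for n=1) → dominates.
Asymptotic: T ~ c₁ sin(πx/2.4) e^{4.22t} (exponential growth at rate −λ₁ ≈ 4.22).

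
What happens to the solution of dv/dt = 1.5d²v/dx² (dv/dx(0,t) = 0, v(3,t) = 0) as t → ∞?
v → 0. Heat escapes through the Dirichlet boundary.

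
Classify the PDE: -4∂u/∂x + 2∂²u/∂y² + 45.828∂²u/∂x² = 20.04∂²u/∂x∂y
Rewriting in standard form: 45.828∂²u/∂x² - 20.04∂²u/∂x∂y + 2∂²u/∂y² - 4∂u/∂x = 0. A = 45.828, B = -20.04, C = 2. Discriminant B² - 4AC = 34.9776. Since 34.9776 > 0, hyperbolic.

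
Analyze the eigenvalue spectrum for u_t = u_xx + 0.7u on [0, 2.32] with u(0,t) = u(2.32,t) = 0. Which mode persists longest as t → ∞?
Eigenvalues: λₙ = n²π²/2.32² - 0.7.
First three modes:
  n=1: λ₁ = π²/2.32² - 0.7 ≈ 1.134
  n=2: λ₂ = 4π²/2.32² - 0.7 ≈ 6.635
  n=3: λ₃ = 9π²/2.32² - 0.7 ≈ 15.803
Since π²/2.32² ≈ 1.834 > 0.7, all λₙ > 0.
The n=1 mode decays slowest → dominates as t → ∞.
Asymptotic: u ~ c₁ sin(πx/2.32) e^{-λ₁t} with decay rate λ₁ ≈ 1.134.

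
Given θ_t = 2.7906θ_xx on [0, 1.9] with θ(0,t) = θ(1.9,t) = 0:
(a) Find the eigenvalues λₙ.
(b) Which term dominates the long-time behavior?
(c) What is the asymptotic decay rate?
Eigenvalues: λₙ = 2.7906n²π²/1.9².
First three modes:
  n=1: λ₁ = 2.7906π²/1.9² ≈ 7.629
  n=2: λ₂ = 11.1624π²/1.9² ≈ 30.518 (4× faster decay)
  n=3: λ₃ = 25.1154π²/1.9² ≈ 68.665 (9× faster decay)
As t → ∞, higher modes decay exponentially faster. The n=1 mode dominates: θ ~ c₁ sin(πx/1.9) e^{-λ₁t}.
Decay rate: λ₁ = 2.7906π²/1.9² ≈ 7.629.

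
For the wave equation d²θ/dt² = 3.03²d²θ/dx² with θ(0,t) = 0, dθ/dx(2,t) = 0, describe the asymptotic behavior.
θ oscillates (no decay). Energy is conserved; the solution oscillates indefinitely as standing waves.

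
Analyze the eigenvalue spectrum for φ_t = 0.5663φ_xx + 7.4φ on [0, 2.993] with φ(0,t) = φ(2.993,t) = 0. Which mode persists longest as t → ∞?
Eigenvalues: λₙ = 0.5663n²π²/2.993² - 7.4.
First three modes:
  n=1: λ₁ = 0.5663π²/2.993² - 7.4 ≈ -6.776
  n=2: λ₂ = 2.2652π²/2.993² - 7.4 ≈ -4.904
  n=3: λ₃ = 5.0967π²/2.993² - 7.4 ≈ -1.785
Since 0.5663π²/2.993² ≈ 0.624 < 7.4, λ₁ < 0.
The n=1 mode grows fastest (−λₙ is largest for n=1) → dominates.
Asymptotic: φ ~ c₁ sin(πx/2.993) e^{6.776t} (exponential growth at rate −λ₁ ≈ 6.776).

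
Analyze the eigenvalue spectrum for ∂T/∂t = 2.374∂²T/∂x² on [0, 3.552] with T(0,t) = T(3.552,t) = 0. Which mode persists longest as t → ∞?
Eigenvalues: λₙ = 2.374n²π²/3.552².
First three modes:
  n=1: λ₁ = 2.374π²/3.552² ≈ 1.857
  n=2: λ₂ = 9.496π²/3.552² ≈ 7.428 (4× faster decay)
  n=3: λ₃ = 21.366π²/3.552² ≈ 16.714 (9× faster decay)
As t → ∞, higher modes decay exponentially faster. The n=1 mode dominates: T ~ c₁ sin(πx/3.552) e^{-λ₁t}.
Decay rate: λ₁ = 2.374π²/3.552² ≈ 1.857.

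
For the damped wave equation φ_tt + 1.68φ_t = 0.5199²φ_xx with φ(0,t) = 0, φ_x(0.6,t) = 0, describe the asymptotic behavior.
φ → 0. Damping (γ=1.68) dissipates energy; oscillations decay exponentially.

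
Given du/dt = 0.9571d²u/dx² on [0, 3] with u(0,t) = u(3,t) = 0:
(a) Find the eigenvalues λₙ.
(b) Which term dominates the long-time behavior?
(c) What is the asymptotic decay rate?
Eigenvalues: λₙ = 0.9571n²π²/3².
First three modes:
  n=1: λ₁ = 0.9571π²/3² ≈ 1.05
  n=2: λ₂ = 3.8284π²/3² ≈ 4.198 (4× faster decay)
  n=3: λ₃ = 8.6139π²/3² ≈ 9.446 (9× faster decay)
As t → ∞, higher modes decay exponentially faster. The n=1 mode dominates: u ~ c₁ sin(πx/3) e^{-λ₁t}.
Decay rate: λ₁ = 0.9571π²/3² ≈ 1.05.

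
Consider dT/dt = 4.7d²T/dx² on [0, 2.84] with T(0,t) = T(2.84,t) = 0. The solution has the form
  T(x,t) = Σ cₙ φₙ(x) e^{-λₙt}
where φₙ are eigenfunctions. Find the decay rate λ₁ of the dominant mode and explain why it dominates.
Eigenvalues: λₙ = 4.7n²π²/2.84².
First three modes:
  n=1: λ₁ = 4.7π²/2.84² ≈ 5.751
  n=2: λ₂ = 18.8π²/2.84² ≈ 23.005 (4× faster decay)
  n=3: λ₃ = 42.3π²/2.84² ≈ 51.761 (9× faster decay)
As t → ∞, higher modes decay exponentially faster. The n=1 mode dominates: T ~ c₁ sin(πx/2.84) e^{-λ₁t}.
Decay rate: λ₁ = 4.7π²/2.84² ≈ 5.751.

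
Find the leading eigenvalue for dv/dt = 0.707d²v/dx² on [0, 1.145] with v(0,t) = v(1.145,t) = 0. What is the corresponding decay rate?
Eigenvalues: λₙ = 0.707n²π²/1.145².
First three modes:
  n=1: λ₁ = 0.707π²/1.145² ≈ 5.322
  n=2: λ₂ = 2.828π²/1.145² ≈ 21.29 (4× faster decay)
  n=3: λ₃ = 6.363π²/1.145² ≈ 47.902 (9× faster decay)
As t → ∞, higher modes decay exponentially faster. The n=1 mode dominates: v ~ c₁ sin(πx/1.145) e^{-λ₁t}.
Decay rate: λ₁ = 0.707π²/1.145² ≈ 5.322.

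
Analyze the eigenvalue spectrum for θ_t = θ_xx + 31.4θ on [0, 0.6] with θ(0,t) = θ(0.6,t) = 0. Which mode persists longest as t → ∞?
Eigenvalues: λₙ = n²π²/0.6² - 31.4.
First three modes:
  n=1: λ₁ = π²/0.6² - 31.4 ≈ -3.984
  n=2: λ₂ = 4π²/0.6² - 31.4 ≈ 78.262
  n=3: λ₃ = 9π²/0.6² - 31.4 ≈ 215.34
Since π²/0.6² ≈ 27.416 < 31.4, λ₁ < 0.
The n=1 mode grows fastest (−λₙ is largest for n=1) → dominates.
Asymptotic: θ ~ c₁ sin(πx/0.6) e^{3.984t} (exponential growth at rate −λ₁ ≈ 3.984).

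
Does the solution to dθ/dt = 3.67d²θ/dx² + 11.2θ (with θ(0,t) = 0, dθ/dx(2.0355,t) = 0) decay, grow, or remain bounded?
θ grows unboundedly. Reaction dominates diffusion (r=11.2 > κπ²/(4L²)≈2.19); solution grows exponentially.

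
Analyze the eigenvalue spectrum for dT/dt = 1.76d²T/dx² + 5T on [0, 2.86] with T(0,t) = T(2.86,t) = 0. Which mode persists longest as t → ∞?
Eigenvalues: λₙ = 1.76n²π²/2.86² - 5.
First three modes:
  n=1: λ₁ = 1.76π²/2.86² - 5 ≈ -2.876
  n=2: λ₂ = 7.04π²/2.86² - 5 ≈ 3.495
  n=3: λ₃ = 15.84π²/2.86² - 5 ≈ 14.113
Since 1.76π²/2.86² ≈ 2.124 < 5, λ₁ < 0.
The n=1 mode grows fastest (−λₙ is largest for n=1) → dominates.
Asymptotic: T ~ c₁ sin(πx/2.86) e^{2.876t} (exponential growth at rate −λ₁ ≈ 2.876).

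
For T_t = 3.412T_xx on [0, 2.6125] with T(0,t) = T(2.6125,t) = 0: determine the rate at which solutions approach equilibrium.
Eigenvalues: λₙ = 3.412n²π²/2.6125².
First three modes:
  n=1: λ₁ = 3.412π²/2.6125² ≈ 4.934
  n=2: λ₂ = 13.648π²/2.6125² ≈ 19.736 (4× faster decay)
  n=3: λ₃ = 30.708π²/2.6125² ≈ 44.406 (9× faster decay)
As t → ∞, higher modes decay exponentially faster. The n=1 mode dominates: T ~ c₁ sin(πx/2.6125) e^{-λ₁t}.
Decay rate: λ₁ = 3.412π²/2.6125² ≈ 4.934.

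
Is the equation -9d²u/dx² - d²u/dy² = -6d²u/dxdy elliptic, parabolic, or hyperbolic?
Rewriting in standard form: -9d²u/dx² + 6d²u/dxdy - d²u/dy² = 0. Computing B² - 4AC with A = -9, B = 6, C = -1: discriminant = 0 (zero). Answer: parabolic.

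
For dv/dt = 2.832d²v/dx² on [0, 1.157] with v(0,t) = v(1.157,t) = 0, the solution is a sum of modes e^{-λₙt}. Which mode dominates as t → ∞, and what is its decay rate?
Eigenvalues: λₙ = 2.832n²π²/1.157².
First three modes:
  n=1: λ₁ = 2.832π²/1.157² ≈ 20.88
  n=2: λ₂ = 11.328π²/1.157² ≈ 83.519 (4× faster decay)
  n=3: λ₃ = 25.488π²/1.157² ≈ 187.918 (9× faster decay)
As t → ∞, higher modes decay exponentially faster. The n=1 mode dominates: v ~ c₁ sin(πx/1.157) e^{-λ₁t}.
Decay rate: λ₁ = 2.832π²/1.157² ≈ 20.88.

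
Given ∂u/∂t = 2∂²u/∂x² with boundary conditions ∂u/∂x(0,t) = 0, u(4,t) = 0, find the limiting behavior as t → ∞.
u → 0. Heat escapes through the Dirichlet boundary.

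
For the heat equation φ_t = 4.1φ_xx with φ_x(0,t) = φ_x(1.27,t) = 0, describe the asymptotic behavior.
φ → constant (steady state). Heat is conserved (no flux at boundaries); solution approaches the spatial average.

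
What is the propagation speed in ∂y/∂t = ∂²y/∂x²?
Infinite. The heat equation is parabolic, not hyperbolic, so disturbances propagate instantly.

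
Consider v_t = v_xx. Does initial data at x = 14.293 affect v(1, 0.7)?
Yes, for any finite x. The heat equation has infinite propagation speed, so all initial data affects all points at any t > 0.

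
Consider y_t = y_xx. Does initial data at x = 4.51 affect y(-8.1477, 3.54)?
Yes, for any finite x. The heat equation has infinite propagation speed, so all initial data affects all points at any t > 0.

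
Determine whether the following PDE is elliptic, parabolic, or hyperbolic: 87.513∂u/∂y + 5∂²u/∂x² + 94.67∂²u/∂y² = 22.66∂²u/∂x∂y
Rewriting in standard form: 5∂²u/∂x² - 22.66∂²u/∂x∂y + 94.67∂²u/∂y² + 87.513∂u/∂y = 0. Coefficients: A = 5, B = -22.66, C = 94.67. B² - 4AC = -1379.9244, which is negative, so the equation is elliptic.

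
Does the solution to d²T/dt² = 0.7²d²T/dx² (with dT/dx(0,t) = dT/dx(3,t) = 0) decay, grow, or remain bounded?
T oscillates about a mean that drifts linearly in t (generically unbounded; no decay). There is no damping, so the nonconstant modes persist as standing waves (energy conserved, no decay). But with Neumann conditions at both ends the constant mode has eigenvalue 0: the spatial mean M(t) of T satisfies M'' = 0, so M(t) = M(0) + M'(0)·t. Unless the initial velocity has zero mean (∫T_t(x,0)dx = 0), the solution grows linearly in t (unbounded, though not exponentially); if it does have zero mean, the solution stays bounded and simply oscillates.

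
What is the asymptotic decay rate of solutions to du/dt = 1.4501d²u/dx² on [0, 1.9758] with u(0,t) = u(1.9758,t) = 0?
Eigenvalues: λₙ = 1.4501n²π²/1.9758².
First three modes:
  n=1: λ₁ = 1.4501π²/1.9758² ≈ 3.666
  n=2: λ₂ = 5.8004π²/1.9758² ≈ 14.665 (4× faster decay)
  n=3: λ₃ = 13.0509π²/1.9758² ≈ 32.995 (9× faster decay)
As t → ∞, higher modes decay exponentially faster. The n=1 mode dominates: u ~ c₁ sin(πx/1.9758) e^{-λ₁t}.
Decay rate: λ₁ = 1.4501π²/1.9758² ≈ 3.666.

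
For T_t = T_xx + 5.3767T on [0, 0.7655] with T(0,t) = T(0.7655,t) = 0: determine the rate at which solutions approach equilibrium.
Eigenvalues: λₙ = n²π²/0.7655² - 5.3767.
First three modes:
  n=1: λ₁ = π²/0.7655² - 5.3767 ≈ 11.466
  n=2: λ₂ = 4π²/0.7655² - 5.3767 ≈ 61.994
  n=3: λ₃ = 9π²/0.7655² - 5.3767 ≈ 146.207
Since π²/0.7655² ≈ 16.843 > 5.3767, all λₙ > 0.
The n=1 mode decays slowest → dominates as t → ∞.
Asymptotic: T ~ c₁ sin(πx/0.7655) e^{-λ₁t} with decay rate λ₁ ≈ 11.466.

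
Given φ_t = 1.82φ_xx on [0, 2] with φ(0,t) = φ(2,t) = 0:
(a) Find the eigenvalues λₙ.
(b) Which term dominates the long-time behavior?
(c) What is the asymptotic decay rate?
Eigenvalues: λₙ = 1.82n²π²/2².
First three modes:
  n=1: λ₁ = 1.82π²/2² ≈ 4.491
  n=2: λ₂ = 7.28π²/2² ≈ 17.963 (4× faster decay)
  n=3: λ₃ = 16.38π²/2² ≈ 40.416 (9× faster decay)
As t → ∞, higher modes decay exponentially faster. The n=1 mode dominates: φ ~ c₁ sin(πx/2) e^{-λ₁t}.
Decay rate: λ₁ = 1.82π²/2² ≈ 4.491.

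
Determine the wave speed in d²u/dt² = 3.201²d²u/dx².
Speed = 3.201. Information travels along characteristics x = x₀ ± 3.201t.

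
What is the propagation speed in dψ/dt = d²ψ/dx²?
Infinite. The heat equation is parabolic, not hyperbolic, so disturbances propagate instantly.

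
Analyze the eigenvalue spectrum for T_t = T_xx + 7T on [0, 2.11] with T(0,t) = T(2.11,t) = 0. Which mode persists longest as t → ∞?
Eigenvalues: λₙ = n²π²/2.11² - 7.
First three modes:
  n=1: λ₁ = π²/2.11² - 7 ≈ -4.783
  n=2: λ₂ = 4π²/2.11² - 7 ≈ 1.867
  n=3: λ₃ = 9π²/2.11² - 7 ≈ 12.952
Since π²/2.11² ≈ 2.217 < 7, λ₁ < 0.
The n=1 mode grows fastest (−λₙ is largest for n=1) → dominates.
Asymptotic: T ~ c₁ sin(πx/2.11) e^{4.783t} (exponential growth at rate −λ₁ ≈ 4.783).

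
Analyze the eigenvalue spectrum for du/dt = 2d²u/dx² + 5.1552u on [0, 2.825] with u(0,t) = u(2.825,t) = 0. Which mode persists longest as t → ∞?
Eigenvalues: λₙ = 2n²π²/2.825² - 5.1552.
First three modes:
  n=1: λ₁ = 2π²/2.825² - 5.1552 ≈ -2.682
  n=2: λ₂ = 8π²/2.825² - 5.1552 ≈ 4.738
  n=3: λ₃ = 18π²/2.825² - 5.1552 ≈ 17.105
Since 2π²/2.825² ≈ 2.473 < 5.1552, λ₁ < 0.
The n=1 mode grows fastest (−λₙ is largest for n=1) → dominates.
Asymptotic: u ~ c₁ sin(πx/2.825) e^{2.682t} (exponential growth at rate −λ₁ ≈ 2.682).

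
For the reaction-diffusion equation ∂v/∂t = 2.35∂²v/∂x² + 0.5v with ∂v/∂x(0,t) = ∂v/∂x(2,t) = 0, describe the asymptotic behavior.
v grows unboundedly. With Neumann BCs the constant mode has diffusion eigenvalue 0, so any r > 0 makes it grow like e^(0.5t); solution grows exponentially.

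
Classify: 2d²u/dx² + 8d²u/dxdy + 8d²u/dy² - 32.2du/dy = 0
Parabolic (discriminant = 0).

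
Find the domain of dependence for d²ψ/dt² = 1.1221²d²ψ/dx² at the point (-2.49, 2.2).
Domain of dependence: [-4.95862, -0.02138]. Signals travel at speed 1.1221, so data within |x - -2.49| ≤ 1.1221·2.2 = 2.46862 can reach the point.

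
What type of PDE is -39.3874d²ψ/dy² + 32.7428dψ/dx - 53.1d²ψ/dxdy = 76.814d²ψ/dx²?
Rewriting in standard form: -76.814d²ψ/dx² - 53.1d²ψ/dxdy - 39.3874d²ψ/dy² + 32.7428dψ/dx = 0. With A = -76.814, B = -53.1, C = -39.3874, the discriminant is -9282.4049744. This is an elliptic PDE.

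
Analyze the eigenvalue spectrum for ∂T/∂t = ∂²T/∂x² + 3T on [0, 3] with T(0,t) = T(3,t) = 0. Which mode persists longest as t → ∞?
Eigenvalues: λₙ = n²π²/3² - 3.
First three modes:
  n=1: λ₁ = π²/3² - 3 ≈ -1.903
  n=2: λ₂ = 4π²/3² - 3 ≈ 1.386
  n=3: λ₃ = 9π²/3² - 3 ≈ 6.87
Since π²/3² ≈ 1.097 < 3, λ₁ < 0.
The n=1 mode grows fastest (−λₙ is largest for n=1) → dominates.
Asymptotic: T ~ c₁ sin(πx/3) e^{1.903t} (exponential growth at rate −λ₁ ≈ 1.903).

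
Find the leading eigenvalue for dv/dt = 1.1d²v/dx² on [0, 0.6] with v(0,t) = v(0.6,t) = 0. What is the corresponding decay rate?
Eigenvalues: λₙ = 1.1n²π²/0.6².
First three modes:
  n=1: λ₁ = 1.1π²/0.6² ≈ 30.157
  n=2: λ₂ = 4.4π²/0.6² ≈ 120.628 (4× faster decay)
  n=3: λ₃ = 9.9π²/0.6² ≈ 271.414 (9× faster decay)
As t → ∞, higher modes decay exponentially faster. The n=1 mode dominates: v ~ c₁ sin(πx/0.6) e^{-λ₁t}.
Decay rate: λ₁ = 1.1π²/0.6² ≈ 30.157.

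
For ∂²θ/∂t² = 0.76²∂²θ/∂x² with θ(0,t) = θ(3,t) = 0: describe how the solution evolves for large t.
θ oscillates (no decay). Energy is conserved; the solution oscillates indefinitely as standing waves.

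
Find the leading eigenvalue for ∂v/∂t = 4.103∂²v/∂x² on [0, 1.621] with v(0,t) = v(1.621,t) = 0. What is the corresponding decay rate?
Eigenvalues: λₙ = 4.103n²π²/1.621².
First three modes:
  n=1: λ₁ = 4.103π²/1.621² ≈ 15.411
  n=2: λ₂ = 16.412π²/1.621² ≈ 61.645 (4× faster decay)
  n=3: λ₃ = 36.927π²/1.621² ≈ 138.7 (9× faster decay)
As t → ∞, higher modes decay exponentially faster. The n=1 mode dominates: v ~ c₁ sin(πx/1.621) e^{-λ₁t}.
Decay rate: λ₁ = 4.103π²/1.621² ≈ 15.411.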